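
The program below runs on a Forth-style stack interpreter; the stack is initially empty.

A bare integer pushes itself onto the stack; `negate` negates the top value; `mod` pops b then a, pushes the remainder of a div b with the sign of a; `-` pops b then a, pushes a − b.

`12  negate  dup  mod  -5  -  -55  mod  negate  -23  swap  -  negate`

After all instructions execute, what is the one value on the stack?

12     : 12
negate : -12
dup    : -12 -12
mod    : 0
-5     : 0 -5
-      : 5
-55    : 5 -55
mod    : 5
negate : -5
-23    : -5 -23
swap   : -23 -5
-      : -18
negate : 18

18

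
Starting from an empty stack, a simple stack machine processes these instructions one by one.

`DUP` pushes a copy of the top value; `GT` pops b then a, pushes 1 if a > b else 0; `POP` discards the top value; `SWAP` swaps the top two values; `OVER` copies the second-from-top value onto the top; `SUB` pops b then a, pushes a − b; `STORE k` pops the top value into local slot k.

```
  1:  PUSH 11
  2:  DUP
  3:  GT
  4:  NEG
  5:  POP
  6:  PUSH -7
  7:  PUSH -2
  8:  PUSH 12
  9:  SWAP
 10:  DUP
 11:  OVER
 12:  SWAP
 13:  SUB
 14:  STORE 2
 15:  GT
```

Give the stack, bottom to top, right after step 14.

[-7, 12, -2]

PUSH 11 -> 11
DUP     -> 11 11
GT      -> 0
NEG     -> 0
POP     -> (empty)
PUSH -7 -> -7
PUSH -2 -> -7 -2
PUSH 12 -> -7 -2 12
SWAP    -> -7 12 -2
DUP     -> -7 12 -2 -2
OVER    -> -7 12 -2 -2 -2
SWAP    -> -7 12 -2 -2 -2
SUB     -> -7 12 -2 0
STORE 2 -> -7 12 -2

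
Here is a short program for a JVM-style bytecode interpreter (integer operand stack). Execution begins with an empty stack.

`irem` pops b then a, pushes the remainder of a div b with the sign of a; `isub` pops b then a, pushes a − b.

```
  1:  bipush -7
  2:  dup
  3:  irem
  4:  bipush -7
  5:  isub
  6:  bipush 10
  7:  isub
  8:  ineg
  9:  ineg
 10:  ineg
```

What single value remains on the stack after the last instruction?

3

bipush -7 → -7
dup       → -7 -7
irem      → 0
bipush -7 → 0 -7
isub      → 7
bipush 10 → 7 10
isub      → -3
ineg      → 3
ineg      → -3
ineg      → 3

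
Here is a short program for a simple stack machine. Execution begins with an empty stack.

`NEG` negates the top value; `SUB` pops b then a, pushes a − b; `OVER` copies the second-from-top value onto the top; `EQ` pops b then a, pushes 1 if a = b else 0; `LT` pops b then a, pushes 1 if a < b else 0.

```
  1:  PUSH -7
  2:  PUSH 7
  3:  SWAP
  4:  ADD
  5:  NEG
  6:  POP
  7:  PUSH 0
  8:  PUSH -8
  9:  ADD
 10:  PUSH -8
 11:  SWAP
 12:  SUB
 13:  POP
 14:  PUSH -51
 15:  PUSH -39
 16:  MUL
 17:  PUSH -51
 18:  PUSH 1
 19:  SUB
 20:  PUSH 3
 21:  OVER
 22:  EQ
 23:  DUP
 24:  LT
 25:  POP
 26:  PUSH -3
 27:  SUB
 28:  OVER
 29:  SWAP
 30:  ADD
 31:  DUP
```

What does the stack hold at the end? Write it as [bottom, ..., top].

PUSH -7   [-7]
PUSH 7    [-7, 7]
SWAP      [7, -7]
ADD       [0]
NEG       [0]
POP       []
PUSH 0    [0]
PUSH -8   [0, -8]
ADD       [-8]
PUSH -8   [-8, -8]
SWAP      [-8, -8]
SUB       [0]
POP       []
PUSH -51  [-51]
PUSH -39  [-51, -39]
MUL       [1989]
PUSH -51  [1989, -51]
PUSH 1    [1989, -51, 1]
SUB       [1989, -52]
PUSH 3    [1989, -52, 3]
OVER      [1989, -52, 3, -52]
EQ        [1989, -52, 0]
DUP       [1989, -52, 0, 0]
LT        [1989, -52, 0]
POP       [1989, -52]
PUSH -3   [1989, -52, -3]
SUB       [1989, -49]
OVER      [1989, -49, 1989]
SWAP      [1989, 1989, -49]
ADD       [1989, 1940]
DUP       [1989, 1940, 1940]

[1989, 1940, 1940]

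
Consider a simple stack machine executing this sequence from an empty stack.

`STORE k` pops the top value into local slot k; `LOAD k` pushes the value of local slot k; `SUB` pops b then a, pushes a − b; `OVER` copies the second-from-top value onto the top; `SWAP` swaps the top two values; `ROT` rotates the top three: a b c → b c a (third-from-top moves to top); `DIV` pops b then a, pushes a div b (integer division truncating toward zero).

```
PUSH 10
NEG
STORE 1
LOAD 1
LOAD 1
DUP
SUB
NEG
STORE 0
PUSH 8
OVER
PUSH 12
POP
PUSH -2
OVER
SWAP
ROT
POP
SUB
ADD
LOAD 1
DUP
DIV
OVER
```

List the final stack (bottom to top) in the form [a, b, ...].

[-10, 0, 1, 0]

PUSH 10 -> 10
NEG     -> -10
STORE 1 -> (empty)
LOAD 1  -> -10
LOAD 1  -> -10 -10
DUP     -> -10 -10 -10
SUB     -> -10 0
NEG     -> -10 0
STORE 0 -> -10
PUSH 8  -> -10 8
OVER    -> -10 8 -10
PUSH 12 -> -10 8 -10 12
POP     -> -10 8 -10
PUSH -2 -> -10 8 -10 -2
OVER    -> -10 8 -10 -2 -10
SWAP    -> -10 8 -10 -10 -2
ROT     -> -10 8 -10 -2 -10
POP     -> -10 8 -10 -2
SUB     -> -10 8 -8
ADD     -> -10 0
LOAD 1  -> -10 0 -10
DUP     -> -10 0 -10 -10
DIV     -> -10 0 1
OVER    -> -10 0 1 0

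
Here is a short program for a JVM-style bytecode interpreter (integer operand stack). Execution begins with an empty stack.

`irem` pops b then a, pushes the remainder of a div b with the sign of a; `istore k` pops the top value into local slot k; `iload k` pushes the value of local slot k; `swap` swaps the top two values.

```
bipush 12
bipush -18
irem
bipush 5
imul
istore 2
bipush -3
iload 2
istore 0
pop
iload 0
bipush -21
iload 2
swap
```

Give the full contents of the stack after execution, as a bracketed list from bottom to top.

bipush 12   [12]
bipush -18  [12, -18]
irem        [12]
bipush 5    [12, 5]
imul        [60]
istore 2    []
bipush -3   [-3]
iload 2     [-3, 60]
istore 0    [-3]
pop         []
iload 0     [60]
bipush -21  [60, -21]
iload 2     [60, -21, 60]
swap        [60, 60, -21]

[60, 60, -21]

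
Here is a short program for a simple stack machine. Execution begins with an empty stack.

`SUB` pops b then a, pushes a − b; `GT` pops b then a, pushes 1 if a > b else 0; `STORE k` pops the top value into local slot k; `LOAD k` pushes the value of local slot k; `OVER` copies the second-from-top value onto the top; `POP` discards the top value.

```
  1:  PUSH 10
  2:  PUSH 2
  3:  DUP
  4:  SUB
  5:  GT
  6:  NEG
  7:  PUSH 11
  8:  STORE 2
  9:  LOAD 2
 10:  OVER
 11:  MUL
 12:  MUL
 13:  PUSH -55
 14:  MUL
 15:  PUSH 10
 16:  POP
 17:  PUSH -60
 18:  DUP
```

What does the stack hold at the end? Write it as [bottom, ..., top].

PUSH 10  → [10]
PUSH 2   → [10, 2]
DUP      → [10, 2, 2]
SUB      → [10, 0]
GT       → [1]
NEG      → [-1]
PUSH 11  → [-1, 11]
STORE 2  → [-1]
LOAD 2   → [-1, 11]
OVER     → [-1, 11, -1]
MUL      → [-1, -11]
MUL      → [11]
PUSH -55 → [11, -55]
MUL      → [-605]
PUSH 10  → [-605, 10]
POP      → [-605]
PUSH -60 → [-605, -60]
DUP      → [-605, -60, -60]

[-605, -60, -60]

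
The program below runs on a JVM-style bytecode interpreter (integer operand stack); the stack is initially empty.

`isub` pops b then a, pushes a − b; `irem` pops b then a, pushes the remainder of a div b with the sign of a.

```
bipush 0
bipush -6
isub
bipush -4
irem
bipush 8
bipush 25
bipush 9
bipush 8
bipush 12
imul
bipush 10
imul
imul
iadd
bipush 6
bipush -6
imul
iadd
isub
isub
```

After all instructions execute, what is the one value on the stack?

bipush 0  → 0
bipush -6 → 0 -6
isub      → 6
bipush -4 → 6 -4
irem      → 2
bipush 8  → 2 8
bipush 25 → 2 8 25
bipush 9  → 2 8 25 9
bipush 8  → 2 8 25 9 8
bipush 12 → 2 8 25 9 8 12
imul      → 2 8 25 9 96
bipush 10 → 2 8 25 9 96 10
imul      → 2 8 25 9 960
imul      → 2 8 25 8640
iadd      → 2 8 8665
bipush 6  → 2 8 8665 6
bipush -6 → 2 8 8665 6 -6
imul      → 2 8 8665 -36
iadd      → 2 8 8629
isub      → 2 -8621
isub      → 8623

8623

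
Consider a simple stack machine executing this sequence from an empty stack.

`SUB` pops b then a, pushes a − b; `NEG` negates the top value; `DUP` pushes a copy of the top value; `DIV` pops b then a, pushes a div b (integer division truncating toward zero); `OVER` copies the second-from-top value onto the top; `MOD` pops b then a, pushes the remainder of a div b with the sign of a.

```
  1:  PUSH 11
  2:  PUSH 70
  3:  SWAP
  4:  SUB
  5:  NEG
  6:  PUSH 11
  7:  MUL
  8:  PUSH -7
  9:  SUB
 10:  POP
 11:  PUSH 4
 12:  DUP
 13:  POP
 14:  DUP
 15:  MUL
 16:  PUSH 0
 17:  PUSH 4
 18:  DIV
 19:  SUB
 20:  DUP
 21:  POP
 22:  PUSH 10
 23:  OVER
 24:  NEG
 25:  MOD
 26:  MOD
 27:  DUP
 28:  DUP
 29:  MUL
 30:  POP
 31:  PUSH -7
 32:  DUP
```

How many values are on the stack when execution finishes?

3

PUSH 11 : [11]
PUSH 70 : [11, 70]
SWAP    : [70, 11]
SUB     : [59]
NEG     : [-59]
PUSH 11 : [-59, 11]
MUL     : [-649]
PUSH -7 : [-649, -7]
SUB     : [-642]
POP     : []
PUSH 4  : [4]
DUP     : [4, 4]
POP     : [4]
DUP     : [4, 4]
MUL     : [16]
PUSH 0  : [16, 0]
PUSH 4  : [16, 0, 4]
DIV     : [16, 0]
SUB     : [16]
DUP     : [16, 16]
POP     : [16]
PUSH 10 : [16, 10]
OVER    : [16, 10, 16]
NEG     : [16, 10, -16]
MOD     : [16, 10]
MOD     : [6]
DUP     : [6, 6]
DUP     : [6, 6, 6]
MUL     : [6, 36]
POP     : [6]
PUSH -7 : [6, -7]
DUP     : [6, -7, -7]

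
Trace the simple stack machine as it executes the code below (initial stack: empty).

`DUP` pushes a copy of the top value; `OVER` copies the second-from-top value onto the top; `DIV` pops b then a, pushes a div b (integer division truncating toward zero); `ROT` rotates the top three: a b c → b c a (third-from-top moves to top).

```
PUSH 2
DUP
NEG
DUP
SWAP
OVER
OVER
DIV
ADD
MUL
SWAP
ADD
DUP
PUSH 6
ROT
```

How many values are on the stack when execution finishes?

PUSH 2 : 2
DUP    : 2 2
NEG    : 2 -2
DUP    : 2 -2 -2
SWAP   : 2 -2 -2
OVER   : 2 -2 -2 -2
OVER   : 2 -2 -2 -2 -2
DIV    : 2 -2 -2 1
ADD    : 2 -2 -1
MUL    : 2 2
SWAP   : 2 2
ADD    : 4
DUP    : 4 4
PUSH 6 : 4 4 6
ROT    : 4 6 4

3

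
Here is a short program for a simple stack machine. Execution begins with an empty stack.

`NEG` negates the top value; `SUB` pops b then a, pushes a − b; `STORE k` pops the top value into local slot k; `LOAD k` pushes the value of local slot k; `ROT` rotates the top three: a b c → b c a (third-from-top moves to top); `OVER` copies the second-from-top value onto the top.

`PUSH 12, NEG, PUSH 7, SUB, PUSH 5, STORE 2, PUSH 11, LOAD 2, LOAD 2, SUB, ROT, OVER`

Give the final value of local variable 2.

5

PUSH 12 -> 12
NEG     -> -12
PUSH 7  -> -12 7
SUB     -> -19
PUSH 5  -> -19 5
STORE 2 -> -19
PUSH 11 -> -19 11
LOAD 2  -> -19 11 5
LOAD 2  -> -19 11 5 5
SUB     -> -19 11 0
ROT     -> 11 0 -19
OVER    -> 11 0 -19 0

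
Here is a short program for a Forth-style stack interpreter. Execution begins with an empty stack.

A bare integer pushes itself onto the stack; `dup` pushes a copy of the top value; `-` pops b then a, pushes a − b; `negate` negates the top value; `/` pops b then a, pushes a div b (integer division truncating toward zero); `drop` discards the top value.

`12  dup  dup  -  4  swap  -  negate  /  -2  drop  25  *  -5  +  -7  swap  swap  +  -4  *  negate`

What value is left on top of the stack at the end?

12     : 12
dup    : 12 12
dup    : 12 12 12
-      : 12 0
4      : 12 0 4
swap   : 12 4 0
-      : 12 4
negate : 12 -4
/      : -3
-2     : -3 -2
drop   : -3
25     : -3 25
*      : -75
-5     : -75 -5
+      : -80
-7     : -80 -7
swap   : -7 -80
swap   : -80 -7
+      : -87
-4     : -87 -4
*      : 348
negate : -348

-348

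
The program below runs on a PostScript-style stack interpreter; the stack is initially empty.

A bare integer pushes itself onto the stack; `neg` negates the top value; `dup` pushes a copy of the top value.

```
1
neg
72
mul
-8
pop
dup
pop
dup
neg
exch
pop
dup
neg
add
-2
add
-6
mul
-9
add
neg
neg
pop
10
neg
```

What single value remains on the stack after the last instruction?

-10

1    : 1
neg  : -1
72   : -1 72
mul  : -72
-8   : -72 -8
pop  : -72
dup  : -72 -72
pop  : -72
dup  : -72 -72
neg  : -72 72
exch : 72 -72
pop  : 72
dup  : 72 72
neg  : 72 -72
add  : 0
-2   : 0 -2
add  : -2
-6   : -2 -6
mul  : 12
-9   : 12 -9
add  : 3
neg  : -3
neg  : 3
pop  : (empty)
10   : 10
neg  : -10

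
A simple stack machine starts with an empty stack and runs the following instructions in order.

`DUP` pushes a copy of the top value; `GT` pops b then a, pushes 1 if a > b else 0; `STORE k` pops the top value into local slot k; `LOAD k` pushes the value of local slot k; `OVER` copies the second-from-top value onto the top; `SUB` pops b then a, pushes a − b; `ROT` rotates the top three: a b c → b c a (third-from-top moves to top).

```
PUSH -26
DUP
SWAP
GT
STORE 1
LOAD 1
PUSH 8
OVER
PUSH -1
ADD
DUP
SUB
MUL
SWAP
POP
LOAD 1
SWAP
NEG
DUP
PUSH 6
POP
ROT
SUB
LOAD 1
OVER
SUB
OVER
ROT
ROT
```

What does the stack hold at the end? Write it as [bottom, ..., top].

[0, 0, 0, 0]

PUSH -26  [-26]
DUP       [-26, -26]
SWAP      [-26, -26]
GT        [0]
STORE 1   []
LOAD 1    [0]
PUSH 8    [0, 8]
OVER      [0, 8, 0]
PUSH -1   [0, 8, 0, -1]
ADD       [0, 8, -1]
DUP       [0, 8, -1, -1]
SUB       [0, 8, 0]
MUL       [0, 0]
SWAP      [0, 0]
POP       [0]
LOAD 1    [0, 0]
SWAP      [0, 0]
NEG       [0, 0]
DUP       [0, 0, 0]
PUSH 6    [0, 0, 0, 6]
POP       [0, 0, 0]
ROT       [0, 0, 0]
SUB       [0, 0]
LOAD 1    [0, 0, 0]
OVER      [0, 0, 0, 0]
SUB       [0, 0, 0]
OVER      [0, 0, 0, 0]
ROT       [0, 0, 0, 0]
ROT       [0, 0, 0, 0]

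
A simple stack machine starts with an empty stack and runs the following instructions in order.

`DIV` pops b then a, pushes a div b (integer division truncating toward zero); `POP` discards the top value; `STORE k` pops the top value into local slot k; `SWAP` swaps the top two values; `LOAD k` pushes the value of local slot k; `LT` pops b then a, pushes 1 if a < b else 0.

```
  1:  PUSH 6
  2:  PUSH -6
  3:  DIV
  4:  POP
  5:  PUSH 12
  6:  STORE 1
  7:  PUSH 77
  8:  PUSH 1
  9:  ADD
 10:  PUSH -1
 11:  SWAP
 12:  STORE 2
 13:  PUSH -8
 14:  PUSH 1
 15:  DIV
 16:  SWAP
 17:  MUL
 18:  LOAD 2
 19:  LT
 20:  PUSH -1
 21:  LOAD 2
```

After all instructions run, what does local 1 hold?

12

PUSH 6   6
PUSH -6  6 -6
DIV      -1
POP      (empty)
PUSH 12  12
STORE 1  (empty)
PUSH 77  77
PUSH 1   77 1
ADD      78
PUSH -1  78 -1
SWAP     -1 78
STORE 2  -1
PUSH -8  -1 -8
PUSH 1   -1 -8 1
DIV      -1 -8
SWAP     -8 -1
MUL      8
LOAD 2   8 78
LT       1
PUSH -1  1 -1
LOAD 2   1 -1 78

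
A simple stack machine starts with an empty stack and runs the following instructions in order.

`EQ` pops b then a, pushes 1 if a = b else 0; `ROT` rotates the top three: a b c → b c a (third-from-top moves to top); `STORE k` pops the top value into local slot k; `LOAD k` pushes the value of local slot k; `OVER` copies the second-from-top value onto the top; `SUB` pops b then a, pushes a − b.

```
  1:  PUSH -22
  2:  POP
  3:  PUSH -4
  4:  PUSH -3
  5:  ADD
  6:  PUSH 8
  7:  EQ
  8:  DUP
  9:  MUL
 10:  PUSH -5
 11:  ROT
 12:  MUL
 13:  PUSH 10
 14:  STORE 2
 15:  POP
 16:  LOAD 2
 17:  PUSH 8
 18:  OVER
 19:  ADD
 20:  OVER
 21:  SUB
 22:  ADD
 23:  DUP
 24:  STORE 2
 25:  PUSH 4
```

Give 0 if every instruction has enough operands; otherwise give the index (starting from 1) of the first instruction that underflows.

11

PUSH -22  [-22]
POP       []
PUSH -4   [-4]
PUSH -3   [-4, -3]
ADD       [-7]
PUSH 8    [-7, 8]
EQ        [0]
DUP       [0, 0]
MUL       [0]
PUSH -5   [0, -5]
ROT  — needs 3 operands, stack has 2 → underflow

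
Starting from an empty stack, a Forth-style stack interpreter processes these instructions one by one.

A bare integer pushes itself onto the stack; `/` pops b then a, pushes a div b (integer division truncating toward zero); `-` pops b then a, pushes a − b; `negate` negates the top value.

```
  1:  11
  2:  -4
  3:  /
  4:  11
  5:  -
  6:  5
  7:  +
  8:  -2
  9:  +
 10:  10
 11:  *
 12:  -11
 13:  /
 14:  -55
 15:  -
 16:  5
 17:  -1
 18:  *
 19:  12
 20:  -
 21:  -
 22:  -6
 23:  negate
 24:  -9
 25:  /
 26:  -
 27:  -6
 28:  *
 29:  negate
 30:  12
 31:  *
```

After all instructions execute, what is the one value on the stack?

5832

11     : [11]
-4     : [11, -4]
/      : [-2]
11     : [-2, 11]
-      : [-13]
5      : [-13, 5]
+      : [-8]
-2     : [-8, -2]
+      : [-10]
10     : [-10, 10]
*      : [-100]
-11    : [-100, -11]
/      : [9]
-55    : [9, -55]
-      : [64]
5      : [64, 5]
-1     : [64, 5, -1]
*      : [64, -5]
12     : [64, -5, 12]
-      : [64, -17]
-      : [81]
-6     : [81, -6]
negate : [81, 6]
-9     : [81, 6, -9]
/      : [81, 0]
-      : [81]
-6     : [81, -6]
*      : [-486]
negate : [486]
12     : [486, 12]
*      : [5832]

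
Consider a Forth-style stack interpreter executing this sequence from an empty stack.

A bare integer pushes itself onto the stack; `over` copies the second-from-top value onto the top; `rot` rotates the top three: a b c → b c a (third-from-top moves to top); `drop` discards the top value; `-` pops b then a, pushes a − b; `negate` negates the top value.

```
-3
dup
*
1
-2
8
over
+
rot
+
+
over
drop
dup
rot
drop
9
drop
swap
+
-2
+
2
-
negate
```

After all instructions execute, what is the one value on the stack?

-6

-3     : [-3]
dup    : [-3, -3]
*      : [9]
1      : [9, 1]
-2     : [9, 1, -2]
8      : [9, 1, -2, 8]
over   : [9, 1, -2, 8, -2]
+      : [9, 1, -2, 6]
rot    : [9, -2, 6, 1]
+      : [9, -2, 7]
+      : [9, 5]
over   : [9, 5, 9]
drop   : [9, 5]
dup    : [9, 5, 5]
rot    : [5, 5, 9]
drop   : [5, 5]
9      : [5, 5, 9]
drop   : [5, 5]
swap   : [5, 5]
+      : [10]
-2     : [10, -2]
+      : [8]
2      : [8, 2]
-      : [6]
negate : [-6]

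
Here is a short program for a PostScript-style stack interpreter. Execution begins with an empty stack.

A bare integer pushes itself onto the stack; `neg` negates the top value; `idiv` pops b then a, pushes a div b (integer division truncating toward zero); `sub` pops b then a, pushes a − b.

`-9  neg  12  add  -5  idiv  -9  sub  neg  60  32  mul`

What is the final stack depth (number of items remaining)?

2

-9   : [-9]
neg  : [9]
12   : [9, 12]
add  : [21]
-5   : [21, -5]
idiv : [-4]
-9   : [-4, -9]
sub  : [5]
neg  : [-5]
60   : [-5, 60]
32   : [-5, 60, 32]
mul  : [-5, 1920]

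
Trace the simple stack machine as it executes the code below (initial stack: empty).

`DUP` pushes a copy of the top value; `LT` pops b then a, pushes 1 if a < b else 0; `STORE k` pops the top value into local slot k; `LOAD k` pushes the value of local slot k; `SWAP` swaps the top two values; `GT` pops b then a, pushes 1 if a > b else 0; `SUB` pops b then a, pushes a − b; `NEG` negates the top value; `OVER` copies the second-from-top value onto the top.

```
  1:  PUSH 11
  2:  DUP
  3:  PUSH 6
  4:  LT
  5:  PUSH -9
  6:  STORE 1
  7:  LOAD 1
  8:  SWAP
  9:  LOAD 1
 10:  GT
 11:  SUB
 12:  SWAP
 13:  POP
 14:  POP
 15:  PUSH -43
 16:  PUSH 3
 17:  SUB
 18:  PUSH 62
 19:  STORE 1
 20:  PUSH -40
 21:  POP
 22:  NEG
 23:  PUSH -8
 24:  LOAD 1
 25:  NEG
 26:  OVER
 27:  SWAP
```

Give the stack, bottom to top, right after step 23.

[46, -8]

PUSH 11  : [11]
DUP      : [11, 11]
PUSH 6   : [11, 11, 6]
LT       : [11, 0]
PUSH -9  : [11, 0, -9]
STORE 1  : [11, 0]
LOAD 1   : [11, 0, -9]
SWAP     : [11, -9, 0]
LOAD 1   : [11, -9, 0, -9]
GT       : [11, -9, 1]
SUB      : [11, -10]
SWAP     : [-10, 11]
POP      : [-10]
POP      : []
PUSH -43 : [-43]
PUSH 3   : [-43, 3]
SUB      : [-46]
PUSH 62  : [-46, 62]
STORE 1  : [-46]
PUSH -40 : [-46, -40]
POP      : [-46]
NEG      : [46]
PUSH -8  : [46, -8]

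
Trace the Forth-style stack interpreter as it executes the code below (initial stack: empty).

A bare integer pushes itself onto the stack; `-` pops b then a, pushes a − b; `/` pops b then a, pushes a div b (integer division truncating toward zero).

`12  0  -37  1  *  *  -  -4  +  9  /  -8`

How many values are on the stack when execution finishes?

2

12  → 12
0   → 12 0
-37 → 12 0 -37
1   → 12 0 -37 1
*   → 12 0 -37
*   → 12 0
-   → 12
-4  → 12 -4
+   → 8
9   → 8 9
/   → 0
-8  → 0 -8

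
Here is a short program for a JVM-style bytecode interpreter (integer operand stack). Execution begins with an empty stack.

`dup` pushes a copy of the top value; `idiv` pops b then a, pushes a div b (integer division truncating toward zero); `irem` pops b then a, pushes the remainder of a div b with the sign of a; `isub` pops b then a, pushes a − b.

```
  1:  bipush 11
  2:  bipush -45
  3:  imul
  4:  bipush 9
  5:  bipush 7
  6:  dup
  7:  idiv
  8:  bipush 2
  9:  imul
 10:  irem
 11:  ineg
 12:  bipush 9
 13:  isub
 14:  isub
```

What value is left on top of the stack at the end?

bipush 11   11
bipush -45  11 -45
imul        -495
bipush 9    -495 9
bipush 7    -495 9 7
dup         -495 9 7 7
idiv        -495 9 1
bipush 2    -495 9 1 2
imul        -495 9 2
irem        -495 1
ineg        -495 -1
bipush 9    -495 -1 9
isub        -495 -10
isub        -485

-485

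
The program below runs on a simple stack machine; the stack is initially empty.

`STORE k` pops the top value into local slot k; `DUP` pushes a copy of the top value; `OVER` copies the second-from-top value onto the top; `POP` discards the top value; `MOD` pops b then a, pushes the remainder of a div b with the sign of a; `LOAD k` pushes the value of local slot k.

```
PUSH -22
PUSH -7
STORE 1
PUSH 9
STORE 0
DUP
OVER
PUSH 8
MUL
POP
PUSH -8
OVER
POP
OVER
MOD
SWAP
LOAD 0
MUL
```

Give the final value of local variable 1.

-7

PUSH -22  [-22]
PUSH -7   [-22, -7]
STORE 1   [-22]
PUSH 9    [-22, 9]
STORE 0   [-22]
DUP       [-22, -22]
OVER      [-22, -22, -22]
PUSH 8    [-22, -22, -22, 8]
MUL       [-22, -22, -176]
POP       [-22, -22]
PUSH -8   [-22, -22, -8]
OVER      [-22, -22, -8, -22]
POP       [-22, -22, -8]
OVER      [-22, -22, -8, -22]
MOD       [-22, -22, -8]
SWAP      [-22, -8, -22]
LOAD 0    [-22, -8, -22, 9]
MUL       [-22, -8, -198]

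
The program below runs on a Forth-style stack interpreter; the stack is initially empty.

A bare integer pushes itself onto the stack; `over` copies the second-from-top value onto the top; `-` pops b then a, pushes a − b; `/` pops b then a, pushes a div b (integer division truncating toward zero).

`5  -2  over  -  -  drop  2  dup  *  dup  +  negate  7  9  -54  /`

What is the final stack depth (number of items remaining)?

3

5      → [5]
-2     → [5, -2]
over   → [5, -2, 5]
-      → [5, -7]
-      → [12]
drop   → []
2      → [2]
dup    → [2, 2]
*      → [4]
dup    → [4, 4]
+      → [8]
negate → [-8]
7      → [-8, 7]
9      → [-8, 7, 9]
-54    → [-8, 7, 9, -54]
/      → [-8, 7, 0]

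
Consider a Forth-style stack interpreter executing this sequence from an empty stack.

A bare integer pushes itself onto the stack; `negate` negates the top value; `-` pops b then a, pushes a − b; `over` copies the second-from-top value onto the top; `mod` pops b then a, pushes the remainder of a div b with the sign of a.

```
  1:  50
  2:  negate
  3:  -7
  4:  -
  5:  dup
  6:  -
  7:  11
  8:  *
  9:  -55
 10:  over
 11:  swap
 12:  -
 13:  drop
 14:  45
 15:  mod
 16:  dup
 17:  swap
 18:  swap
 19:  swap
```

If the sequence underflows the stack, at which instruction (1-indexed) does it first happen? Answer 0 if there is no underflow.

0

50      50
negate  -50
-7      -50 -7
-       -43
dup     -43 -43
-       0
11      0 11
*       0
-55     0 -55
over    0 -55 0
swap    0 0 -55
-       0 55
drop    0
45      0 45
mod     0
dup     0 0
swap    0 0
swap    0 0
swap    0 0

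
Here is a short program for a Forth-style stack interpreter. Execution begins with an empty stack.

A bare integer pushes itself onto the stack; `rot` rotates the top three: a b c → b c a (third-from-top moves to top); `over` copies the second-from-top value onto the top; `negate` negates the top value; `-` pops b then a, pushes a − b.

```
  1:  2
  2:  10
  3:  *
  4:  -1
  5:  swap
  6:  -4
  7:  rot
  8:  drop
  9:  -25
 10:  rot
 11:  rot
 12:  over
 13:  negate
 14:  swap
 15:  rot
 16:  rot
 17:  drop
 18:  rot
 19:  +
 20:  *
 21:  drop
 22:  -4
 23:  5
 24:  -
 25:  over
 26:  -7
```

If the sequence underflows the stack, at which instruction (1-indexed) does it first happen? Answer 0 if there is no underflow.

25

2      → 2
10     → 2 10
*      → 20
-1     → 20 -1
swap   → -1 20
-4     → -1 20 -4
rot    → 20 -4 -1
drop   → 20 -4
-25    → 20 -4 -25
rot    → -4 -25 20
rot    → -25 20 -4
over   → -25 20 -4 20
negate → -25 20 -4 -20
swap   → -25 20 -20 -4
rot    → -25 -20 -4 20
rot    → -25 -4 20 -20
drop   → -25 -4 20
rot    → -4 20 -25
+      → -4 -5
*      → 20
drop   → (empty)
-4     → -4
5      → -4 5
-      → -9
over  — needs 2 operands, stack has 1 → underflow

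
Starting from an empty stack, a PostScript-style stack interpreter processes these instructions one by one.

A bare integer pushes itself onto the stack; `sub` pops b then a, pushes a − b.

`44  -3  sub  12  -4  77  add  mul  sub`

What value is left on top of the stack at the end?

-829

44  -> [44]
-3  -> [44, -3]
sub -> [47]
12  -> [47, 12]
-4  -> [47, 12, -4]
77  -> [47, 12, -4, 77]
add -> [47, 12, 73]
mul -> [47, 876]
sub -> [-829]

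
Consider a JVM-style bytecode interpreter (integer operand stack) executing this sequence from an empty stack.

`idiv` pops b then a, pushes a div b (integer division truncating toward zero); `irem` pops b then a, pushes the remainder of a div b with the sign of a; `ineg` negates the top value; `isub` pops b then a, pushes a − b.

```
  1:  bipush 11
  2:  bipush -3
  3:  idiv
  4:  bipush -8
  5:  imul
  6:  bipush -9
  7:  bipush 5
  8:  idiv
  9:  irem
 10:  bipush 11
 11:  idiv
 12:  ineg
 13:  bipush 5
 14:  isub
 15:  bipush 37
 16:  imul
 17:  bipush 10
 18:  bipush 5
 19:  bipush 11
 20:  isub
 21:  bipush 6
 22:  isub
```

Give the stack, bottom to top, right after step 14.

[-5]

bipush 11 -> [11]
bipush -3 -> [11, -3]
idiv      -> [-3]
bipush -8 -> [-3, -8]
imul      -> [24]
bipush -9 -> [24, -9]
bipush 5  -> [24, -9, 5]
idiv      -> [24, -1]
irem      -> [0]
bipush 11 -> [0, 11]
idiv      -> [0]
ineg      -> [0]
bipush 5  -> [0, 5]
isub      -> [-5]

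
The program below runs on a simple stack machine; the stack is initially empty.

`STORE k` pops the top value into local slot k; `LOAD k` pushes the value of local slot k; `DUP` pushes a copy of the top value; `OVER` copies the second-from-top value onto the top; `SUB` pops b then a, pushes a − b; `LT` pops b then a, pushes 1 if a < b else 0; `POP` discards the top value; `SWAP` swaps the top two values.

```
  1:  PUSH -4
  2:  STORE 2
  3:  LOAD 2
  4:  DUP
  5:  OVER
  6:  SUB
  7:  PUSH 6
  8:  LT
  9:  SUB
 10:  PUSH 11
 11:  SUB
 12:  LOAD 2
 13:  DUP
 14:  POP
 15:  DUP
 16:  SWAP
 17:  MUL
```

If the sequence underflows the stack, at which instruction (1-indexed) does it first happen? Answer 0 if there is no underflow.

0

PUSH -4  [-4]
STORE 2  []
LOAD 2   [-4]
DUP      [-4, -4]
OVER     [-4, -4, -4]
SUB      [-4, 0]
PUSH 6   [-4, 0, 6]
LT       [-4, 1]
SUB      [-5]
PUSH 11  [-5, 11]
SUB      [-16]
LOAD 2   [-16, -4]
DUP      [-16, -4, -4]
POP      [-16, -4]
DUP      [-16, -4, -4]
SWAP     [-16, -4, -4]
MUL      [-16, 16]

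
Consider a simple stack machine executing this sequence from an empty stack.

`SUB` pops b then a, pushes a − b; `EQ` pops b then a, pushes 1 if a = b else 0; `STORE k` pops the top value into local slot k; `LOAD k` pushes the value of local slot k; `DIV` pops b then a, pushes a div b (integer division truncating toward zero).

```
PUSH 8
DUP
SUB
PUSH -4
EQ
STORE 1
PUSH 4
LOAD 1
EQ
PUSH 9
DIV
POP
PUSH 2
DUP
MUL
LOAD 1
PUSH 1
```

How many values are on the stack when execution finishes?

3

PUSH 8  -> 8
DUP     -> 8 8
SUB     -> 0
PUSH -4 -> 0 -4
EQ      -> 0
STORE 1 -> (empty)
PUSH 4  -> 4
LOAD 1  -> 4 0
EQ      -> 0
PUSH 9  -> 0 9
DIV     -> 0
POP     -> (empty)
PUSH 2  -> 2
DUP     -> 2 2
MUL     -> 4
LOAD 1  -> 4 0
PUSH 1  -> 4 0 1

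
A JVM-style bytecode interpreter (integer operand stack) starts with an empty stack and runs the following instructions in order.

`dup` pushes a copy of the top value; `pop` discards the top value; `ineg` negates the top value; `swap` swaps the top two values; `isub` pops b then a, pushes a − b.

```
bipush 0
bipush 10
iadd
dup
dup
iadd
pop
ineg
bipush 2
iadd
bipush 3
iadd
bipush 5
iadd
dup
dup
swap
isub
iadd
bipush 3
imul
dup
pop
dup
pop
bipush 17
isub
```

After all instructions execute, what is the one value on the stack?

bipush 0  : [0]
bipush 10 : [0, 10]
iadd      : [10]
dup       : [10, 10]
dup       : [10, 10, 10]
iadd      : [10, 20]
pop       : [10]
ineg      : [-10]
bipush 2  : [-10, 2]
iadd      : [-8]
bipush 3  : [-8, 3]
iadd      : [-5]
bipush 5  : [-5, 5]
iadd      : [0]
dup       : [0, 0]
dup       : [0, 0, 0]
swap      : [0, 0, 0]
isub      : [0, 0]
iadd      : [0]
bipush 3  : [0, 3]
imul      : [0]
dup       : [0, 0]
pop       : [0]
dup       : [0, 0]
pop       : [0]
bipush 17 : [0, 17]
isub      : [-17]

-17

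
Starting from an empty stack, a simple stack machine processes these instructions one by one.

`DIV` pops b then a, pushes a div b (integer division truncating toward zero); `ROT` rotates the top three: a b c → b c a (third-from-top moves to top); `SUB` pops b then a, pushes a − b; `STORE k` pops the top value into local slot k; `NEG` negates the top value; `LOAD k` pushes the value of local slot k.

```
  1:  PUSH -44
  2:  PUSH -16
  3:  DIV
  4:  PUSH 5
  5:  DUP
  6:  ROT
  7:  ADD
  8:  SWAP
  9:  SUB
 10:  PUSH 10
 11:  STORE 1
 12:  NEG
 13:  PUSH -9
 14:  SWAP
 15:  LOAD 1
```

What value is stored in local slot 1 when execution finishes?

10

PUSH -44 : -44
PUSH -16 : -44 -16
DIV      : 2
PUSH 5   : 2 5
DUP      : 2 5 5
ROT      : 5 5 2
ADD      : 5 7
SWAP     : 7 5
SUB      : 2
PUSH 10  : 2 10
STORE 1  : 2
NEG      : -2
PUSH -9  : -2 -9
SWAP     : -9 -2
LOAD 1   : -9 -2 10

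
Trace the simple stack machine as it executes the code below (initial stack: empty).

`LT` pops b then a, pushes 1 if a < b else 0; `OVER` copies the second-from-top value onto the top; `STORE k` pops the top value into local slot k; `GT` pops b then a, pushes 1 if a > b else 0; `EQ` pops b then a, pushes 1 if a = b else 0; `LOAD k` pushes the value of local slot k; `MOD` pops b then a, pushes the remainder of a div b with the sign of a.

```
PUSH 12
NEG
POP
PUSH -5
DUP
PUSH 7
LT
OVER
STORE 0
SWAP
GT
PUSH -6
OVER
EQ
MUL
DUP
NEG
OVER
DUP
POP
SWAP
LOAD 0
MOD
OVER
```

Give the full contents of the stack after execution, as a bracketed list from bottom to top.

PUSH 12 : 12
NEG     : -12
POP     : (empty)
PUSH -5 : -5
DUP     : -5 -5
PUSH 7  : -5 -5 7
LT      : -5 1
OVER    : -5 1 -5
STORE 0 : -5 1
SWAP    : 1 -5
GT      : 1
PUSH -6 : 1 -6
OVER    : 1 -6 1
EQ      : 1 0
MUL     : 0
DUP     : 0 0
NEG     : 0 0
OVER    : 0 0 0
DUP     : 0 0 0 0
POP     : 0 0 0
SWAP    : 0 0 0
LOAD 0  : 0 0 0 -5
MOD     : 0 0 0
OVER    : 0 0 0 0

[0, 0, 0, 0]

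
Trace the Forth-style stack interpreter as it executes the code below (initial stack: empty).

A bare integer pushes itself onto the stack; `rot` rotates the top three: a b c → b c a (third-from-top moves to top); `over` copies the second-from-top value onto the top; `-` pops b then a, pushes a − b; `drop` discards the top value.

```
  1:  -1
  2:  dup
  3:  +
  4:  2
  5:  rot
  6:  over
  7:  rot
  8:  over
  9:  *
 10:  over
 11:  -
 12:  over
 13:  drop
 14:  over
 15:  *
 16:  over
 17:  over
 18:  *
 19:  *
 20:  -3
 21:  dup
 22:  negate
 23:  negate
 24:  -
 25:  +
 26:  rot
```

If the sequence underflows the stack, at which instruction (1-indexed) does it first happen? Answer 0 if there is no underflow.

5

-1  → [-1]
dup → [-1, -1]
+   → [-2]
2   → [-2, 2]
rot  — needs 3 operands, stack has 2 → underflow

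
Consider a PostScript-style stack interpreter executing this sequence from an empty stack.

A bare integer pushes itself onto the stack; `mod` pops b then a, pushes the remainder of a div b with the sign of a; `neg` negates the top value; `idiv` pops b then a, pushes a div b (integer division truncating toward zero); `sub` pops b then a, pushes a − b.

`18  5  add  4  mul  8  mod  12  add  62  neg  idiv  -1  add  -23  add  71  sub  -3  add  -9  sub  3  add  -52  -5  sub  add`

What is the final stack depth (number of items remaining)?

18   : [18]
5    : [18, 5]
add  : [23]
4    : [23, 4]
mul  : [92]
8    : [92, 8]
mod  : [4]
12   : [4, 12]
add  : [16]
62   : [16, 62]
neg  : [16, -62]
idiv : [0]
-1   : [0, -1]
add  : [-1]
-23  : [-1, -23]
add  : [-24]
71   : [-24, 71]
sub  : [-95]
-3   : [-95, -3]
add  : [-98]
-9   : [-98, -9]
sub  : [-89]
3    : [-89, 3]
add  : [-86]
-52  : [-86, -52]
-5   : [-86, -52, -5]
sub  : [-86, -47]
add  : [-133]

1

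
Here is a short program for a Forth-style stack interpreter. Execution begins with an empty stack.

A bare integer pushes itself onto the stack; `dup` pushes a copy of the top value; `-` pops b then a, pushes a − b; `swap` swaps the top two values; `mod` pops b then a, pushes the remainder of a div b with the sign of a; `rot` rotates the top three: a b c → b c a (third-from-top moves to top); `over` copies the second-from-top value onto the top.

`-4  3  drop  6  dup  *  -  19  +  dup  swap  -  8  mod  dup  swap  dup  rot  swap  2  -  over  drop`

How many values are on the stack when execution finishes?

3

-4   -> -4
3    -> -4 3
drop -> -4
6    -> -4 6
dup  -> -4 6 6
*    -> -4 36
-    -> -40
19   -> -40 19
+    -> -21
dup  -> -21 -21
swap -> -21 -21
-    -> 0
8    -> 0 8
mod  -> 0
dup  -> 0 0
swap -> 0 0
dup  -> 0 0 0
rot  -> 0 0 0
swap -> 0 0 0
2    -> 0 0 0 2
-    -> 0 0 -2
over -> 0 0 -2 0
drop -> 0 0 -2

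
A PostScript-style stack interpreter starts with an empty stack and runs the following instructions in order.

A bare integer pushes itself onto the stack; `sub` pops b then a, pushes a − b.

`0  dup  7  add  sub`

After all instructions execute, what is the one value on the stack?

-7

0   -> 0
dup -> 0 0
7   -> 0 0 7
add -> 0 7
sub -> -7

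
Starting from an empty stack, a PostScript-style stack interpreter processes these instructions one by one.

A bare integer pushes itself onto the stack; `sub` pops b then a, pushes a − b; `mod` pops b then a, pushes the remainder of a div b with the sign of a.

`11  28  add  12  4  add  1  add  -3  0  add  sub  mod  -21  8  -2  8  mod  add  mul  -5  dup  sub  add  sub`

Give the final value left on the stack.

11  -> 11
28  -> 11 28
add -> 39
12  -> 39 12
4   -> 39 12 4
add -> 39 16
1   -> 39 16 1
add -> 39 17
-3  -> 39 17 -3
0   -> 39 17 -3 0
add -> 39 17 -3
sub -> 39 20
mod -> 19
-21 -> 19 -21
8   -> 19 -21 8
-2  -> 19 -21 8 -2
8   -> 19 -21 8 -2 8
mod -> 19 -21 8 -2
add -> 19 -21 6
mul -> 19 -126
-5  -> 19 -126 -5
dup -> 19 -126 -5 -5
sub -> 19 -126 0
add -> 19 -126
sub -> 145

145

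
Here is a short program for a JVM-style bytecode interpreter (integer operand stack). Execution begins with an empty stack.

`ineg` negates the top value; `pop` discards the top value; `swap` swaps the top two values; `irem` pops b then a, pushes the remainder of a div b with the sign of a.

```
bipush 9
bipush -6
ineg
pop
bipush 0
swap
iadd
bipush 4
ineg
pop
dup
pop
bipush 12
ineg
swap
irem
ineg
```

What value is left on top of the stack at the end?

bipush 9   [9]
bipush -6  [9, -6]
ineg       [9, 6]
pop        [9]
bipush 0   [9, 0]
swap       [0, 9]
iadd       [9]
bipush 4   [9, 4]
ineg       [9, -4]
pop        [9]
dup        [9, 9]
pop        [9]
bipush 12  [9, 12]
ineg       [9, -12]
swap       [-12, 9]
irem       [-3]
ineg       [3]

3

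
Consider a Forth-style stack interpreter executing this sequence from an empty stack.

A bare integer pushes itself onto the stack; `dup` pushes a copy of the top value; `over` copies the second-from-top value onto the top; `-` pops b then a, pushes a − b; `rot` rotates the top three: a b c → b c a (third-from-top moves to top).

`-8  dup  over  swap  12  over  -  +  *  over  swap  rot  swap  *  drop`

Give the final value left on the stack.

-8    [-8]
dup   [-8, -8]
over  [-8, -8, -8]
swap  [-8, -8, -8]
12    [-8, -8, -8, 12]
over  [-8, -8, -8, 12, -8]
-     [-8, -8, -8, 20]
+     [-8, -8, 12]
*     [-8, -96]
over  [-8, -96, -8]
swap  [-8, -8, -96]
rot   [-8, -96, -8]
swap  [-8, -8, -96]
*     [-8, 768]
drop  [-8]

-8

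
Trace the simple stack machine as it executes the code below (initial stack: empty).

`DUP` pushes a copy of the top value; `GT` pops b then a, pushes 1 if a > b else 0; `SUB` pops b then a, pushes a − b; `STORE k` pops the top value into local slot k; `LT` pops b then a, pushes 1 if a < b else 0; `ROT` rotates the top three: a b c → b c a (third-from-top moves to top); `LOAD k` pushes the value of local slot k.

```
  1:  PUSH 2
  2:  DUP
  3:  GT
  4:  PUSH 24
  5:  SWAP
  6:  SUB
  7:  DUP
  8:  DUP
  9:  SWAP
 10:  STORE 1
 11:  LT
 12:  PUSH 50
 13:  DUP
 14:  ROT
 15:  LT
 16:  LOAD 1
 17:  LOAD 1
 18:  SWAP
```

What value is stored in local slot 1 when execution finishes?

24

PUSH 2  -> 2
DUP     -> 2 2
GT      -> 0
PUSH 24 -> 0 24
SWAP    -> 24 0
SUB     -> 24
DUP     -> 24 24
DUP     -> 24 24 24
SWAP    -> 24 24 24
STORE 1 -> 24 24
LT      -> 0
PUSH 50 -> 0 50
DUP     -> 0 50 50
ROT     -> 50 50 0
LT      -> 50 0
LOAD 1  -> 50 0 24
LOAD 1  -> 50 0 24 24
SWAP    -> 50 0 24 24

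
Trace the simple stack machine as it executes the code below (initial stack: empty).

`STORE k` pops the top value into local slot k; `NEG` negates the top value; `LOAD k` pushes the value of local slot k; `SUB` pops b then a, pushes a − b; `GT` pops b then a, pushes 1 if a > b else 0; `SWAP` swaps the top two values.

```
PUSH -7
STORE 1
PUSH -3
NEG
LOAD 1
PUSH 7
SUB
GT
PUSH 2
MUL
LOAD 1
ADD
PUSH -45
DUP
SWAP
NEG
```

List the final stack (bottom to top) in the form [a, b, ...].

PUSH -7   -7
STORE 1   (empty)
PUSH -3   -3
NEG       3
LOAD 1    3 -7
PUSH 7    3 -7 7
SUB       3 -14
GT        1
PUSH 2    1 2
MUL       2
LOAD 1    2 -7
ADD       -5
PUSH -45  -5 -45
DUP       -5 -45 -45
SWAP      -5 -45 -45
NEG       -5 -45 45

[-5, -45, 45]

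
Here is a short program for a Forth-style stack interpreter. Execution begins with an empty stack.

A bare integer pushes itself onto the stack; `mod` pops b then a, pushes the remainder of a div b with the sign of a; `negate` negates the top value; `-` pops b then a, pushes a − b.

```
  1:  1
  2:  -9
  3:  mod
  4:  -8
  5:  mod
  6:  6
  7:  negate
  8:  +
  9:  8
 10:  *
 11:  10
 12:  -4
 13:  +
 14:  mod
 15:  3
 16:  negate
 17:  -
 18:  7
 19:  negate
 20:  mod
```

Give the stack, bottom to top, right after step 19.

[-1, -7]

1      → [1]
-9     → [1, -9]
mod    → [1]
-8     → [1, -8]
mod    → [1]
6      → [1, 6]
negate → [1, -6]
+      → [-5]
8      → [-5, 8]
*      → [-40]
10     → [-40, 10]
-4     → [-40, 10, -4]
+      → [-40, 6]
mod    → [-4]
3      → [-4, 3]
negate → [-4, -3]
-      → [-1]
7      → [-1, 7]
negate → [-1, -7]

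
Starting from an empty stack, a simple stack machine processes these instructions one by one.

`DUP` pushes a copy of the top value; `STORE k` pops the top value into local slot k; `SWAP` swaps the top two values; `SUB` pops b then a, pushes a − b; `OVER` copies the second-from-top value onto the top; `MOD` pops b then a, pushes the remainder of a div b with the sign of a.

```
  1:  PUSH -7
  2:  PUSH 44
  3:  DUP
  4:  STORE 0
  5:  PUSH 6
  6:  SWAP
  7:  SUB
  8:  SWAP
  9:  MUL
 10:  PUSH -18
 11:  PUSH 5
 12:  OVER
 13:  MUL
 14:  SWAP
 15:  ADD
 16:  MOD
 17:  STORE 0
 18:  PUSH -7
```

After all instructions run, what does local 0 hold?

PUSH -7  : [-7]
PUSH 44  : [-7, 44]
DUP      : [-7, 44, 44]
STORE 0  : [-7, 44]
PUSH 6   : [-7, 44, 6]
SWAP     : [-7, 6, 44]
SUB      : [-7, -38]
SWAP     : [-38, -7]
MUL      : [266]
PUSH -18 : [266, -18]
PUSH 5   : [266, -18, 5]
OVER     : [266, -18, 5, -18]
MUL      : [266, -18, -90]
SWAP     : [266, -90, -18]
ADD      : [266, -108]
MOD      : [50]
STORE 0  : []
PUSH -7  : [-7]

50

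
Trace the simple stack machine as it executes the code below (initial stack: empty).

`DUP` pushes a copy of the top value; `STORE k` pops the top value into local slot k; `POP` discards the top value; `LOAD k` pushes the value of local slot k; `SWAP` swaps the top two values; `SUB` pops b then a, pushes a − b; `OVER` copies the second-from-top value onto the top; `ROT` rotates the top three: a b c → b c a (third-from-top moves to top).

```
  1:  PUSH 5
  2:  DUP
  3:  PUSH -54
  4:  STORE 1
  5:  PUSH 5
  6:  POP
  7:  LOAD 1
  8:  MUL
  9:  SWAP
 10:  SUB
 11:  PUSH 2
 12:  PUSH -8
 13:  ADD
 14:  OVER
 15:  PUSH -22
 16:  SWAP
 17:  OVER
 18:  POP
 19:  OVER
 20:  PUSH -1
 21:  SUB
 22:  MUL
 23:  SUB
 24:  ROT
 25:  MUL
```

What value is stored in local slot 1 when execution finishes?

PUSH 5   → [5]
DUP      → [5, 5]
PUSH -54 → [5, 5, -54]
STORE 1  → [5, 5]
PUSH 5   → [5, 5, 5]
POP      → [5, 5]
LOAD 1   → [5, 5, -54]
MUL      → [5, -270]
SWAP     → [-270, 5]
SUB      → [-275]
PUSH 2   → [-275, 2]
PUSH -8  → [-275, 2, -8]
ADD      → [-275, -6]
OVER     → [-275, -6, -275]
PUSH -22 → [-275, -6, -275, -22]
SWAP     → [-275, -6, -22, -275]
OVER     → [-275, -6, -22, -275, -22]
POP      → [-275, -6, -22, -275]
OVER     → [-275, -6, -22, -275, -22]
PUSH -1  → [-275, -6, -22, -275, -22, -1]
SUB      → [-275, -6, -22, -275, -21]
MUL      → [-275, -6, -22, 5775]
SUB      → [-275, -6, -5797]
ROT      → [-6, -5797, -275]
MUL      → [-6, 1594175]

-54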